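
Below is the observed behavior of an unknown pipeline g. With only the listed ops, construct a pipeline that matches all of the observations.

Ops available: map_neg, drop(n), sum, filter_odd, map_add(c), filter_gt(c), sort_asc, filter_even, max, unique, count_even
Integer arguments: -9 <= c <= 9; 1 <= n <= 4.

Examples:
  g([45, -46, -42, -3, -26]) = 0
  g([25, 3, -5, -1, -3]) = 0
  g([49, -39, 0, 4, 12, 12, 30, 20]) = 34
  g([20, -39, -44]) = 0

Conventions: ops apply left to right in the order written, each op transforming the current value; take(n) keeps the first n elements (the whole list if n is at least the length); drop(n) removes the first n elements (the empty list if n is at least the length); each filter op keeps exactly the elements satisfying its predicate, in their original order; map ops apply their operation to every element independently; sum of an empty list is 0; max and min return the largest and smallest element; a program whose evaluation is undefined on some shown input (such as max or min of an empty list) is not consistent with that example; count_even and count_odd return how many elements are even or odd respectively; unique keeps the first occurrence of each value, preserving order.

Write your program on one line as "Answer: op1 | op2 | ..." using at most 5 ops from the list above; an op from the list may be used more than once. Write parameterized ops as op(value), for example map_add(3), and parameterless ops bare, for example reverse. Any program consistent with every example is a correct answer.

filter_gt(8) | drop(1) | map_add(-8) | drop(2) | sum

Check, running the answer program on each example:
  [45, -46, -42, -3, -26] -> [45] -> [] -> [] -> [] -> 0
  [25, 3, -5, -1, -3] -> [25] -> [] -> [] -> [] -> 0
  [49, -39, 0, 4, 12, 12, 30, 20] -> [49, 12, 12, 30, 20] -> [12, 12, 30, 20] -> [4, 4, 22, 12] -> [22, 12] -> 34
  [20, -39, -44] -> [20] -> [] -> [] -> [] -> 0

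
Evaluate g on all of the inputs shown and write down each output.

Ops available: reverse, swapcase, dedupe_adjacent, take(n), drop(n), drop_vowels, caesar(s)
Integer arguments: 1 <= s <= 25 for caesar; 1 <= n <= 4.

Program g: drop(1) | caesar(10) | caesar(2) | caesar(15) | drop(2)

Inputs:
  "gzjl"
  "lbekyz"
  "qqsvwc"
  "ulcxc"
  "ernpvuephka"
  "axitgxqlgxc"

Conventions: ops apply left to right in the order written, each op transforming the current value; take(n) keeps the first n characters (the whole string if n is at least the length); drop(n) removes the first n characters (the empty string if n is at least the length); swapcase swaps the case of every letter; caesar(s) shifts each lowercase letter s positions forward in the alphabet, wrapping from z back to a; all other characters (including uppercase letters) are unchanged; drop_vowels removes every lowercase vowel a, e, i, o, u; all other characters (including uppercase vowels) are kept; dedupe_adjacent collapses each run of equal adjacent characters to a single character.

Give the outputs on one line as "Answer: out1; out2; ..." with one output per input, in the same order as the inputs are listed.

"m"; "lza"; "wxd"; "yd"; "qwvfqilb"; "uhyrmhyd"

Execution, op by op:
  "gzjl" -> "zjl" -> "jtv" -> "lvx" -> "akm" -> "m"
  "lbekyz" -> "bekyz" -> "louij" -> "nqwkl" -> "cflza" -> "lza"
  "qqsvwc" -> "qsvwc" -> "acfgm" -> "cehio" -> "rtwxd" -> "wxd"
  "ulcxc" -> "lcxc" -> "vmhm" -> "xojo" -> "mdyd" -> "yd"
  "ernpvuephka" -> "rnpvuephka" -> "bxzfeozruk" -> "dzbhgqbtwm" -> "soqwvfqilb" -> "qwvfqilb"
  "axitgxqlgxc" -> "xitgxqlgxc" -> "hsdqhavqhm" -> "jufsjcxsjo" -> "yjuhyrmhyd" -> "uhyrmhyd"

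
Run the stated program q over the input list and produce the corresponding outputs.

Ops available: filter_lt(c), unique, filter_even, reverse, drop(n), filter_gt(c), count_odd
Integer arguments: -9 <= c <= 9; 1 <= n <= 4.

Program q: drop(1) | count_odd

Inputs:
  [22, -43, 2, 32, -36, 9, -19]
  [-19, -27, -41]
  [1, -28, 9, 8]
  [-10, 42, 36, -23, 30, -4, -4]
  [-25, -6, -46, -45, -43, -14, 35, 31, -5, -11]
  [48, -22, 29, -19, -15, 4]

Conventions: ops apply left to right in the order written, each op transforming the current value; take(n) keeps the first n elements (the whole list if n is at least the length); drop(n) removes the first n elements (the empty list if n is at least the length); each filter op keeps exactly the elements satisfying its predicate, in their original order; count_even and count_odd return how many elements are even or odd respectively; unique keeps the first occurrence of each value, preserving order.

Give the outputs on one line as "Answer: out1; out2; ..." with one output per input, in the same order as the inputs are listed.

3; 2; 1; 1; 6; 3

Execution, op by op:
  [22, -43, 2, 32, -36, 9, -19] -> [-43, 2, 32, -36, 9, -19] -> 3
  [-19, -27, -41] -> [-27, -41] -> 2
  [1, -28, 9, 8] -> [-28, 9, 8] -> 1
  [-10, 42, 36, -23, 30, -4, -4] -> [42, 36, -23, 30, -4, -4] -> 1
  [-25, -6, -46, -45, -43, -14, 35, 31, -5, -11] -> [-6, -46, -45, -43, -14, 35, 31, -5, -11] -> 6
  [48, -22, 29, -19, -15, 4] -> [-22, 29, -19, -15, 4] -> 3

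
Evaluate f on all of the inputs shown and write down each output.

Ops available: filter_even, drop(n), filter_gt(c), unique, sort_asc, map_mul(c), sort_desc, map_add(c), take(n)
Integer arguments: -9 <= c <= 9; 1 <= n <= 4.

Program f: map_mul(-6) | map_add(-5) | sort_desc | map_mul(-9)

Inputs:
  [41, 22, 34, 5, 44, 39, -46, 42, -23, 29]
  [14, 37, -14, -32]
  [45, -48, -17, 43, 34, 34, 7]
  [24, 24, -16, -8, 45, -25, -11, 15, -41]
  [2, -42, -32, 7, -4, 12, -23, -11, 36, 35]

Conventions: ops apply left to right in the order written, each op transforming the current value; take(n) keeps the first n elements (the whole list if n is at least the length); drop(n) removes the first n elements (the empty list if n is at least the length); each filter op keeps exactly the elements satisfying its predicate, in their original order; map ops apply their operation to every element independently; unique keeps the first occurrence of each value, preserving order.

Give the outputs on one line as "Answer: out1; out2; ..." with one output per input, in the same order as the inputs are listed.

Execution, op by op:
  [41, 22, 34, 5, 44, 39, -46, 42, -23, 29] -> [-246, -132, -204, -30, -264, -234, 276, -252, 138, -174] -> [-251, -137, -209, -35, -269, -239, 271, -257, 133, -179] -> [271, 133, -35, -137, -179, -209, -239, -251, -257, -269] -> [-2439, -1197, 315, 1233, 1611, 1881, 2151, 2259, 2313, 2421]
  [14, 37, -14, -32] -> [-84, -222, 84, 192] -> [-89, -227, 79, 187] -> [187, 79, -89, -227] -> [-1683, -711, 801, 2043]
  [45, -48, -17, 43, 34, 34, 7] -> [-270, 288, 102, -258, -204, -204, -42] -> [-275, 283, 97, -263, -209, -209, -47] -> [283, 97, -47, -209, -209, -263, -275] -> [-2547, -873, 423, 1881, 1881, 2367, 2475]
  [24, 24, -16, -8, 45, -25, -11, 15, -41] -> [-144, -144, 96, 48, -270, 150, 66, -90, 246] -> [-149, -149, 91, 43, -275, 145, 61, -95, 241] -> [241, 145, 91, 61, 43, -95, -149, -149, -275] -> [-2169, -1305, -819, -549, -387, 855, 1341, 1341, 2475]
  [2, -42, -32, 7, -4, 12, -23, -11, 36, 35] -> [-12, 252, 192, -42, 24, -72, 138, 66, -216, -210] -> [-17, 247, 187, -47, 19, -77, 133, 61, -221, -215] -> [247, 187, 133, 61, 19, -17, -47, -77, -215, -221] -> [-2223, -1683, -1197, -549, -171, 153, 423, 693, 1935, 1989]

[-2439, -1197, 315, 1233, 1611, 1881, 2151, 2259, 2313, 2421]; [-1683, -711, 801, 2043]; [-2547, -873, 423, 1881, 1881, 2367, 2475]; [-2169, -1305, -819, -549, -387, 855, 1341, 1341, 2475]; [-2223, -1683, -1197, -549, -171, 153, 423, 693, 1935, 1989]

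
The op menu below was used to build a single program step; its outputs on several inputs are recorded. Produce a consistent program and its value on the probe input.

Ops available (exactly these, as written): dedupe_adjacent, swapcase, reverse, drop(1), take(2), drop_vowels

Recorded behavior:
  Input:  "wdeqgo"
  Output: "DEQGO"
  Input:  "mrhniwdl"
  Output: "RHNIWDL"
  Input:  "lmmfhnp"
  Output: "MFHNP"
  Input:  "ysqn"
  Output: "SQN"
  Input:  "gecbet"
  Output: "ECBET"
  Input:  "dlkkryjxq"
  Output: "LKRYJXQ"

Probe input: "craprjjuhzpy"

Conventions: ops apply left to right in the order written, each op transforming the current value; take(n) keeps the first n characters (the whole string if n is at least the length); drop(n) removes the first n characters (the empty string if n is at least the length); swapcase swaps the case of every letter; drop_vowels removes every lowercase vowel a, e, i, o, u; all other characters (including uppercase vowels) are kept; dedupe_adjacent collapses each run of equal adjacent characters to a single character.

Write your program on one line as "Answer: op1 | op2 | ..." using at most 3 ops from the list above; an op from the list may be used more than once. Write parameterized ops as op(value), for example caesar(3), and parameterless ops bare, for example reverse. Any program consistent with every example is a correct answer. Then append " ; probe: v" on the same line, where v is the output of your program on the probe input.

dedupe_adjacent | drop(1) | swapcase ; probe: "RAPRJUHZPY"

Check, running the answer program on each example:
  "wdeqgo" -> "wdeqgo" -> "deqgo" -> "DEQGO"
  "mrhniwdl" -> "mrhniwdl" -> "rhniwdl" -> "RHNIWDL"
  "lmmfhnp" -> "lmfhnp" -> "mfhnp" -> "MFHNP"
  "ysqn" -> "ysqn" -> "sqn" -> "SQN"
  "gecbet" -> "gecbet" -> "ecbet" -> "ECBET"
  "dlkkryjxq" -> "dlkryjxq" -> "lkryjxq" -> "LKRYJXQ"
  probe: "craprjjuhzpy" -> "craprjuhzpy" -> "raprjuhzpy" -> "RAPRJUHZPY"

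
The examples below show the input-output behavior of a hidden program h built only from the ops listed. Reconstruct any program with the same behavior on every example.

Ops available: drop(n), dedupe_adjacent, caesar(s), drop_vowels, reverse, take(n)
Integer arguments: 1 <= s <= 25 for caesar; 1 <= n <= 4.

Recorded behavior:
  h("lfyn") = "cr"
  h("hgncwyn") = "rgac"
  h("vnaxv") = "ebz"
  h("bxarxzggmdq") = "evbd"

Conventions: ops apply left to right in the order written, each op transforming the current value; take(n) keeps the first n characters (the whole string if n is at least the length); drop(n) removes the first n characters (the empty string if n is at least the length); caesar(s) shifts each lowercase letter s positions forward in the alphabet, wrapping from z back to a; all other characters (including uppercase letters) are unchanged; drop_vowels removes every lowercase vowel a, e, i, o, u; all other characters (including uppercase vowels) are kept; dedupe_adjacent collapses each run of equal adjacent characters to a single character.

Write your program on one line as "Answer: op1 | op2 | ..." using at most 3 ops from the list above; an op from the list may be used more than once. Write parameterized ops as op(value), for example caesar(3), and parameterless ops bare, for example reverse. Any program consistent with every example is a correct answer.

caesar(4) | drop(2) | take(4)

Check, running the answer program on each example:
  "lfyn" -> "pjcr" -> "cr" -> "cr"
  "hgncwyn" -> "lkrgacr" -> "rgacr" -> "rgac"
  "vnaxv" -> "zrebz" -> "ebz" -> "ebz"
  "bxarxzggmdq" -> "fbevbdkkqhu" -> "evbdkkqhu" -> "evbd"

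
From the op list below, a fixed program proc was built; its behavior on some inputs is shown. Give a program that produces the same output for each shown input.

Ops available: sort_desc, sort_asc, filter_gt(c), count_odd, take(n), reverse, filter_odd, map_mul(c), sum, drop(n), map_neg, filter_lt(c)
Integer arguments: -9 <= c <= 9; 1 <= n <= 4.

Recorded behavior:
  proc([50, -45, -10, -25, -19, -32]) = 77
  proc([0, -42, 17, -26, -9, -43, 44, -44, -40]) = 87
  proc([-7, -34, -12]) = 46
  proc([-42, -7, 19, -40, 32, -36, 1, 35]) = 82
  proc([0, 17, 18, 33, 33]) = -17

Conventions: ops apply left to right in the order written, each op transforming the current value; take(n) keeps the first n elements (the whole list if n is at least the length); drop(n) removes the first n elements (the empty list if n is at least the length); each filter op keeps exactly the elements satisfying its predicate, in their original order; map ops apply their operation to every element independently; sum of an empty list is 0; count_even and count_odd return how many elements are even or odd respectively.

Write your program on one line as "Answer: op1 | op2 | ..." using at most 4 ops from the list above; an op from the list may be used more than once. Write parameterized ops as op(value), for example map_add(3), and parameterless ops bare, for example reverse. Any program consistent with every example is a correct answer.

map_neg | sort_desc | take(2) | sum

Check, running the answer program on each example:
  [50, -45, -10, -25, -19, -32] -> [-50, 45, 10, 25, 19, 32] -> [45, 32, 25, 19, 10, -50] -> [45, 32] -> 77
  [0, -42, 17, -26, -9, -43, 44, -44, -40] -> [0, 42, -17, 26, 9, 43, -44, 44, 40] -> [44, 43, 42, 40, 26, 9, 0, -17, -44] -> [44, 43] -> 87
  [-7, -34, -12] -> [7, 34, 12] -> [34, 12, 7] -> [34, 12] -> 46
  [-42, -7, 19, -40, 32, -36, 1, 35] -> [42, 7, -19, 40, -32, 36, -1, -35] -> [42, 40, 36, 7, -1, -19, -32, -35] -> [42, 40] -> 82
  [0, 17, 18, 33, 33] -> [0, -17, -18, -33, -33] -> [0, -17, -18, -33, -33] -> [0, -17] -> -17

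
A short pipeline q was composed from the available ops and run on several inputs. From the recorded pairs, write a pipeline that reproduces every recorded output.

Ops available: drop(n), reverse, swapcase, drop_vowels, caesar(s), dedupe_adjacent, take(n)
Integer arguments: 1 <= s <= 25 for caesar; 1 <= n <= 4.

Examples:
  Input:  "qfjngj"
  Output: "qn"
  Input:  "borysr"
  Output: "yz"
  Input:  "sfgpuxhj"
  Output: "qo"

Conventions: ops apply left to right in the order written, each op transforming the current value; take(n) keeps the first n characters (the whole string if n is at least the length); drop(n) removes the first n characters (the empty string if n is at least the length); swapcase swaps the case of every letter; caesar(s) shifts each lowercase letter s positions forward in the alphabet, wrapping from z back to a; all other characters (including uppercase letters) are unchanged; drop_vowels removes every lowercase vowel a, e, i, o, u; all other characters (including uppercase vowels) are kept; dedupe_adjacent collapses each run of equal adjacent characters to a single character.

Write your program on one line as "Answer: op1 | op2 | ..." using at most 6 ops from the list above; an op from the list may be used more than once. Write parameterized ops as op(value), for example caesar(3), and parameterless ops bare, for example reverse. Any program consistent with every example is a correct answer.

drop(1) | reverse | take(2) | reverse | caesar(7) | reverse

Check, running the answer program on each example:
  "qfjngj" -> "fjngj" -> "jgnjf" -> "jg" -> "gj" -> "nq" -> "qn"
  "borysr" -> "orysr" -> "rsyro" -> "rs" -> "sr" -> "zy" -> "yz"
  "sfgpuxhj" -> "fgpuxhj" -> "jhxupgf" -> "jh" -> "hj" -> "oq" -> "qo"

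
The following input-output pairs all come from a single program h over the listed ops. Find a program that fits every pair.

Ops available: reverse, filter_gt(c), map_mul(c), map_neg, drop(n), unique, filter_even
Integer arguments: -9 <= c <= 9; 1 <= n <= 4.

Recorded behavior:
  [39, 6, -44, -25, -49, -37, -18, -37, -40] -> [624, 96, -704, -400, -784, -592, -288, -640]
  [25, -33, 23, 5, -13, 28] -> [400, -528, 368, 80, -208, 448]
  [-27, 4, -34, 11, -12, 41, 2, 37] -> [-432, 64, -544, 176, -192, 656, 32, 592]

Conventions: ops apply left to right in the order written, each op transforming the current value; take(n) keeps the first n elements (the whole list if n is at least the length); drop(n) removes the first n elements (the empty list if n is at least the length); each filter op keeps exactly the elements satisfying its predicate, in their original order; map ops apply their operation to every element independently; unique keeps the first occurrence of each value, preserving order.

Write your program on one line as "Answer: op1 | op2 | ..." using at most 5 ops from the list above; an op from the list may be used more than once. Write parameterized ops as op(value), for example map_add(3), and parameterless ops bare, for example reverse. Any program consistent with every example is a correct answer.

map_neg | unique | map_neg | map_mul(4) | map_mul(4)

Check, running the answer program on each example:
  [39, 6, -44, -25, -49, -37, -18, -37, -40] -> [-39, -6, 44, 25, 49, 37, 18, 37, 40] -> [-39, -6, 44, 25, 49, 37, 18, 40] -> [39, 6, -44, -25, -49, -37, -18, -40] -> [156, 24, -176, -100, -196, -148, -72, -160] -> [624, 96, -704, -400, -784, -592, -288, -640]
  [25, -33, 23, 5, -13, 28] -> [-25, 33, -23, -5, 13, -28] -> [-25, 33, -23, -5, 13, -28] -> [25, -33, 23, 5, -13, 28] -> [100, -132, 92, 20, -52, 112] -> [400, -528, 368, 80, -208, 448]
  [-27, 4, -34, 11, -12, 41, 2, 37] -> [27, -4, 34, -11, 12, -41, -2, -37] -> [27, -4, 34, -11, 12, -41, -2, -37] -> [-27, 4, -34, 11, -12, 41, 2, 37] -> [-108, 16, -136, 44, -48, 164, 8, 148] -> [-432, 64, -544, 176, -192, 656, 32, 592]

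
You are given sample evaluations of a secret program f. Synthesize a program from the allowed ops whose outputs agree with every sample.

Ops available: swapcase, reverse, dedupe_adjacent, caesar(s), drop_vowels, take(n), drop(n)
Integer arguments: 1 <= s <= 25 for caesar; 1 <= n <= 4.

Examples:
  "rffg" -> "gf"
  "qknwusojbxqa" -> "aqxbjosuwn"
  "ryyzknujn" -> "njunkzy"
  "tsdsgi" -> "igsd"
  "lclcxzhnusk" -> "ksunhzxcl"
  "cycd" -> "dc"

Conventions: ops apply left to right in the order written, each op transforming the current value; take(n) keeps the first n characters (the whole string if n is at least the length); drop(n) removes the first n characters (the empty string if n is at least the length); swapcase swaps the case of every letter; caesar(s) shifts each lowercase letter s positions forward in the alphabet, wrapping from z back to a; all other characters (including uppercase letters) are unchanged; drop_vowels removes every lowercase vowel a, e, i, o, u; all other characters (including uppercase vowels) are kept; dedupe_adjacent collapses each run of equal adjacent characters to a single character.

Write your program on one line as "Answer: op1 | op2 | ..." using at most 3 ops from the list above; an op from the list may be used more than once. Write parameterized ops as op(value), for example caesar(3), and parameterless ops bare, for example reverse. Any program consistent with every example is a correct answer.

drop(1) | drop(1) | reverse

Check, running the answer program on each example:
  "rffg" -> "ffg" -> "fg" -> "gf"
  "qknwusojbxqa" -> "knwusojbxqa" -> "nwusojbxqa" -> "aqxbjosuwn"
  "ryyzknujn" -> "yyzknujn" -> "yzknujn" -> "njunkzy"
  "tsdsgi" -> "sdsgi" -> "dsgi" -> "igsd"
  "lclcxzhnusk" -> "clcxzhnusk" -> "lcxzhnusk" -> "ksunhzxcl"
  "cycd" -> "ycd" -> "cd" -> "dc"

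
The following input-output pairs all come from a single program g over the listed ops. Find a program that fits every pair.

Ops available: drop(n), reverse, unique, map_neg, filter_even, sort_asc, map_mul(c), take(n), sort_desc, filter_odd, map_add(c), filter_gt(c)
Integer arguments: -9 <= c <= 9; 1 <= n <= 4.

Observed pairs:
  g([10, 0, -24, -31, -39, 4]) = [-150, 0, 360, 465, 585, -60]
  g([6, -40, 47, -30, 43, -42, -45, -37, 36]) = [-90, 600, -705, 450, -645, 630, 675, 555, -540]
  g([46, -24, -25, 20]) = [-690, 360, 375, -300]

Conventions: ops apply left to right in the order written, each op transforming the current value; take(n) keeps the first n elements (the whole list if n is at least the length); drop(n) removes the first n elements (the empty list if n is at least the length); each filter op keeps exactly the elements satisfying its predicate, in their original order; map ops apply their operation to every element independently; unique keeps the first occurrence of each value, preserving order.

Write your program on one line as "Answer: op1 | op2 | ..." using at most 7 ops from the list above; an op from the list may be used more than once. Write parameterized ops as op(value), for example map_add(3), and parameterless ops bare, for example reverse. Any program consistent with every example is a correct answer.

reverse | map_mul(5) | map_neg | map_mul(-3) | reverse | map_neg

Check, running the answer program on each example:
  [10, 0, -24, -31, -39, 4] -> [4, -39, -31, -24, 0, 10] -> [20, -195, -155, -120, 0, 50] -> [-20, 195, 155, 120, 0, -50] -> [60, -585, -465, -360, 0, 150] -> [150, 0, -360, -465, -585, 60] -> [-150, 0, 360, 465, 585, -60]
  [6, -40, 47, -30, 43, -42, -45, -37, 36] -> [36, -37, -45, -42, 43, -30, 47, -40, 6] -> [180, -185, -225, -210, 215, -150, 235, -200, 30] -> [-180, 185, 225, 210, -215, 150, -235, 200, -30] -> [540, -555, -675, -630, 645, -450, 705, -600, 90] -> [90, -600, 705, -450, 645, -630, -675, -555, 540] -> [-90, 600, -705, 450, -645, 630, 675, 555, -540]
  [46, -24, -25, 20] -> [20, -25, -24, 46] -> [100, -125, -120, 230] -> [-100, 125, 120, -230] -> [300, -375, -360, 690] -> [690, -360, -375, 300] -> [-690, 360, 375, -300]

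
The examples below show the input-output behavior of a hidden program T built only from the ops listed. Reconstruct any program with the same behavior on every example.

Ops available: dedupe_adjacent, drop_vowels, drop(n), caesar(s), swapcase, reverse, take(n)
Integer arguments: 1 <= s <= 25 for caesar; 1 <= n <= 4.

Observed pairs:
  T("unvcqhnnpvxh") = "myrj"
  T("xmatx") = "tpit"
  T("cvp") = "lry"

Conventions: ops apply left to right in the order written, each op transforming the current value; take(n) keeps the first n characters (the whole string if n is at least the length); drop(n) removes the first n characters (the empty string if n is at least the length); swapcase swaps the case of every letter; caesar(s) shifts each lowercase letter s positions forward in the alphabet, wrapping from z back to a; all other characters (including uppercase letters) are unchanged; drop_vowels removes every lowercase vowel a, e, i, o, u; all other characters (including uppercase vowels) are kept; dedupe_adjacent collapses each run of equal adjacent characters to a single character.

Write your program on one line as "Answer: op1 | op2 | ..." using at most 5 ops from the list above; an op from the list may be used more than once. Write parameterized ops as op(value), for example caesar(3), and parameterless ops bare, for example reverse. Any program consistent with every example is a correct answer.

dedupe_adjacent | drop_vowels | take(4) | reverse | caesar(22)

Check, running the answer program on each example:
  "unvcqhnnpvxh" -> "unvcqhnpvxh" -> "nvcqhnpvxh" -> "nvcq" -> "qcvn" -> "myrj"
  "xmatx" -> "xmatx" -> "xmtx" -> "xmtx" -> "xtmx" -> "tpit"
  "cvp" -> "cvp" -> "cvp" -> "cvp" -> "pvc" -> "lry"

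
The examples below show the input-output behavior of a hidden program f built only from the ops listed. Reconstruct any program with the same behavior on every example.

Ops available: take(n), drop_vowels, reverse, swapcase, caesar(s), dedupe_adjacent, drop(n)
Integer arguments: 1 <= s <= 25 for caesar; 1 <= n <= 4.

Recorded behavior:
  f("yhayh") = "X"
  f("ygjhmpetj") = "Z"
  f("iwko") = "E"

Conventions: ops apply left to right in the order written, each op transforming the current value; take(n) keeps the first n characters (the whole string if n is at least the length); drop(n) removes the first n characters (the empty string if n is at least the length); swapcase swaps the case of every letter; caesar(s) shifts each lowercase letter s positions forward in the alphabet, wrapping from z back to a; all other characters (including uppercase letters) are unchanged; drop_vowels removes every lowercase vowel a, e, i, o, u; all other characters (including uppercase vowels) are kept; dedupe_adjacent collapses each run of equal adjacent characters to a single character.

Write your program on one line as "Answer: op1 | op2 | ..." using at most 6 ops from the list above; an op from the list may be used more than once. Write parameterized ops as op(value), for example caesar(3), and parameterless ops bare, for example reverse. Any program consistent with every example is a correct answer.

reverse | take(3) | caesar(16) | swapcase | take(1)

Check, running the answer program on each example:
  "yhayh" -> "hyahy" -> "hya" -> "xoq" -> "XOQ" -> "X"
  "ygjhmpetj" -> "jtepmhjgy" -> "jte" -> "zju" -> "ZJU" -> "Z"
  "iwko" -> "okwi" -> "okw" -> "eam" -> "EAM" -> "E"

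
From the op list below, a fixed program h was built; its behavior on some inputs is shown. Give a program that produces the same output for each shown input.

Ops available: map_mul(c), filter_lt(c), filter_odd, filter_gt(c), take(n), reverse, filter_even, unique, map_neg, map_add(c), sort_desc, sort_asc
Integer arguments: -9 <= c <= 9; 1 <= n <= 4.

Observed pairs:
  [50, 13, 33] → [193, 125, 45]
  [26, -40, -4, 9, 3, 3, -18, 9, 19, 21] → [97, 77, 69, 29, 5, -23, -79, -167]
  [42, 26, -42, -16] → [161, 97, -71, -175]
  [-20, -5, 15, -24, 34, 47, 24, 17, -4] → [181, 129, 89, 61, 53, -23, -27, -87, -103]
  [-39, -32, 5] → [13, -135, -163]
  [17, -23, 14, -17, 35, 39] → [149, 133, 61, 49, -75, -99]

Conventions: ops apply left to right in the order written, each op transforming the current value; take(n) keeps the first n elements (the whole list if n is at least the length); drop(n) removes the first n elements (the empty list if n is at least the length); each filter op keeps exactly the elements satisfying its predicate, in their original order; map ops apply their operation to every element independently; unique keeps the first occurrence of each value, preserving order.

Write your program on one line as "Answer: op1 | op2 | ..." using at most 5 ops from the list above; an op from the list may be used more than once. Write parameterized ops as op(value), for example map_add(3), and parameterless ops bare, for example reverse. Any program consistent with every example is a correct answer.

map_mul(4) | map_add(-7) | sort_desc | unique

Check, running the answer program on each example:
  [50, 13, 33] -> [200, 52, 132] -> [193, 45, 125] -> [193, 125, 45] -> [193, 125, 45]
  [26, -40, -4, 9, 3, 3, -18, 9, 19, 21] -> [104, -160, -16, 36, 12, 12, -72, 36, 76, 84] -> [97, -167, -23, 29, 5, 5, -79, 29, 69, 77] -> [97, 77, 69, 29, 29, 5, 5, -23, -79, -167] -> [97, 77, 69, 29, 5, -23, -79, -167]
  [42, 26, -42, -16] -> [168, 104, -168, -64] -> [161, 97, -175, -71] -> [161, 97, -71, -175] -> [161, 97, -71, -175]
  [-20, -5, 15, -24, 34, 47, 24, 17, -4] -> [-80, -20, 60, -96, 136, 188, 96, 68, -16] -> [-87, -27, 53, -103, 129, 181, 89, 61, -23] -> [181, 129, 89, 61, 53, -23, -27, -87, -103] -> [181, 129, 89, 61, 53, -23, -27, -87, -103]
  [-39, -32, 5] -> [-156, -128, 20] -> [-163, -135, 13] -> [13, -135, -163] -> [13, -135, -163]
  [17, -23, 14, -17, 35, 39] -> [68, -92, 56, -68, 140, 156] -> [61, -99, 49, -75, 133, 149] -> [149, 133, 61, 49, -75, -99] -> [149, 133, 61, 49, -75, -99]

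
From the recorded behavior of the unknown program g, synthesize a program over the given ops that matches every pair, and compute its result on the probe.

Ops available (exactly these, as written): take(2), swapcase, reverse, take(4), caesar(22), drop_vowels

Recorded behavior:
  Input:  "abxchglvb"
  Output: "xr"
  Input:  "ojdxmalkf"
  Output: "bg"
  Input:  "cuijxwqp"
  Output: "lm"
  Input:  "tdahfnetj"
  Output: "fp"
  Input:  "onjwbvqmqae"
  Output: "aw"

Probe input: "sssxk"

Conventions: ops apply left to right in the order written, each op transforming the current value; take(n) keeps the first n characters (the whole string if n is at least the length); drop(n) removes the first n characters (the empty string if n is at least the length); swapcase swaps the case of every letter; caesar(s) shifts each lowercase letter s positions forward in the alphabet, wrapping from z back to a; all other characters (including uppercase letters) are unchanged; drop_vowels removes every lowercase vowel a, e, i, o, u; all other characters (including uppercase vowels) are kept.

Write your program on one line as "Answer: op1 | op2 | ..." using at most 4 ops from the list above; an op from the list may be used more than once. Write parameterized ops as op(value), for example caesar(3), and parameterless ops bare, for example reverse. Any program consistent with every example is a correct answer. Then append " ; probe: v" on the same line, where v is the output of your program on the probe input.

reverse | caesar(22) | take(2) ; probe: "gt"

Check, running the answer program on each example:
  "abxchglvb" -> "bvlghcxba" -> "xrhcdytxw" -> "xr"
  "ojdxmalkf" -> "fklamxdjo" -> "bghwitzfk" -> "bg"
  "cuijxwqp" -> "pqwxjiuc" -> "lmstfeqy" -> "lm"
  "tdahfnetj" -> "jtenfhadt" -> "fpajbdwzp" -> "fp"
  "onjwbvqmqae" -> "eaqmqvbwjno" -> "awmimrxsfjk" -> "aw"
  probe: "sssxk" -> "kxsss" -> "gtooo" -> "gt"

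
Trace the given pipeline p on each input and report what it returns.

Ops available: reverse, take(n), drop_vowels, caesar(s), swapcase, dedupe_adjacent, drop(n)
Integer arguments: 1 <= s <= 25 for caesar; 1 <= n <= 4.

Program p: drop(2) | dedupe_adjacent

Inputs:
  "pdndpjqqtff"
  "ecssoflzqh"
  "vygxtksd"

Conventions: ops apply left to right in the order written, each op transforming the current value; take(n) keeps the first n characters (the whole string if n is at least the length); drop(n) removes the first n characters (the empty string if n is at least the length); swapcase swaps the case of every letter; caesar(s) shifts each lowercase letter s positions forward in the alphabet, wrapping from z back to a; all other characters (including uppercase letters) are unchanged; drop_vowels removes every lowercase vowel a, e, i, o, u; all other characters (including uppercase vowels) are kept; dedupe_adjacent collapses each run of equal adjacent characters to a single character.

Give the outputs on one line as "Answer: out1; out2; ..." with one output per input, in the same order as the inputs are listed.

"ndpjqtf"; "soflzqh"; "gxtksd"

Execution, op by op:
  "pdndpjqqtff" -> "ndpjqqtff" -> "ndpjqtf"
  "ecssoflzqh" -> "ssoflzqh" -> "soflzqh"
  "vygxtksd" -> "gxtksd" -> "gxtksd"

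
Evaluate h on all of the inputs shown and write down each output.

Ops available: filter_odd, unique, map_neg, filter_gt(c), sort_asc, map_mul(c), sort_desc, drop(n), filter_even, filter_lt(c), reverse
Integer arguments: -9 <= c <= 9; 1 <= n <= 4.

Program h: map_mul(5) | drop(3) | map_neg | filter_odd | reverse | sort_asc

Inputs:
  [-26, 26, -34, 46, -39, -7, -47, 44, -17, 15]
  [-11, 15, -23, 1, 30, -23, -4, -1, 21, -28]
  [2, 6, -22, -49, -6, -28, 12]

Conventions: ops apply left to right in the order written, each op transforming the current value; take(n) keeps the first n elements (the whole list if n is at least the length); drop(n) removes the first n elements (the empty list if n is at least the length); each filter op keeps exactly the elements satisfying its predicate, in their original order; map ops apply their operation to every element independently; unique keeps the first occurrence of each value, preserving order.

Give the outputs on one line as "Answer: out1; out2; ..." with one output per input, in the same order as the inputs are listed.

[-75, 35, 85, 195, 235]; [-105, -5, 5, 115]; [245]

Execution, op by op:
  [-26, 26, -34, 46, -39, -7, -47, 44, -17, 15] -> [-130, 130, -170, 230, -195, -35, -235, 220, -85, 75] -> [230, -195, -35, -235, 220, -85, 75] -> [-230, 195, 35, 235, -220, 85, -75] -> [195, 35, 235, 85, -75] -> [-75, 85, 235, 35, 195] -> [-75, 35, 85, 195, 235]
  [-11, 15, -23, 1, 30, -23, -4, -1, 21, -28] -> [-55, 75, -115, 5, 150, -115, -20, -5, 105, -140] -> [5, 150, -115, -20, -5, 105, -140] -> [-5, -150, 115, 20, 5, -105, 140] -> [-5, 115, 5, -105] -> [-105, 5, 115, -5] -> [-105, -5, 5, 115]
  [2, 6, -22, -49, -6, -28, 12] -> [10, 30, -110, -245, -30, -140, 60] -> [-245, -30, -140, 60] -> [245, 30, 140, -60] -> [245] -> [245] -> [245]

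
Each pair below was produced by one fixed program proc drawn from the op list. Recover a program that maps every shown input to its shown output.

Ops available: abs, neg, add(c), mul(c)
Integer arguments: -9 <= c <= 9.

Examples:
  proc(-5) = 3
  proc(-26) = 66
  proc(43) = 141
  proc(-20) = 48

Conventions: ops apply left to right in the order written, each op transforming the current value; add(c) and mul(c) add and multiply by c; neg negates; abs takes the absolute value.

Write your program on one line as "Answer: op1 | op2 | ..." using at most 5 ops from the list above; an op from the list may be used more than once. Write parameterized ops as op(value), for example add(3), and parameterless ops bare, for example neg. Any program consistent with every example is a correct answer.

add(-2) | add(6) | mul(3) | abs

Check, running the answer program on each example:
  -5 -> -7 -> -1 -> -3 -> 3
  -26 -> -28 -> -22 -> -66 -> 66
  43 -> 41 -> 47 -> 141 -> 141
  -20 -> -22 -> -16 -> -48 -> 48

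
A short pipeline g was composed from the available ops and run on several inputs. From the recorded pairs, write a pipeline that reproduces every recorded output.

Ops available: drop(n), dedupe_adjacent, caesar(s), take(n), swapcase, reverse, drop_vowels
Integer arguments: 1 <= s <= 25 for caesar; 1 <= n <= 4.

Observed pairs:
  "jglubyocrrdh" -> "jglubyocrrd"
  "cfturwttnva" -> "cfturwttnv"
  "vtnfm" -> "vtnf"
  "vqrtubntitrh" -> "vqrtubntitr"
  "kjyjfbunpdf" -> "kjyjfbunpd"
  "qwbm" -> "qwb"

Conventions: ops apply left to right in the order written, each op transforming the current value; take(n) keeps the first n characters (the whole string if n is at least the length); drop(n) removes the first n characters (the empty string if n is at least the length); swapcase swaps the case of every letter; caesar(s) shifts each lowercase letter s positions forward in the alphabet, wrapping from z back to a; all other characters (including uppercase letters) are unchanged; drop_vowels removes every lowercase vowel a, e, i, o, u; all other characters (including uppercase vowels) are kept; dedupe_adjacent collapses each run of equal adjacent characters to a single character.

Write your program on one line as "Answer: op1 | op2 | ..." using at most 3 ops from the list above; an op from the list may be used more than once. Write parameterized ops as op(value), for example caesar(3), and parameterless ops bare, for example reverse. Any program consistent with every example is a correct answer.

reverse | drop(1) | reverse

Check, running the answer program on each example:
  "jglubyocrrdh" -> "hdrrcoybulgj" -> "drrcoybulgj" -> "jglubyocrrd"
  "cfturwttnva" -> "avnttwrutfc" -> "vnttwrutfc" -> "cfturwttnv"
  "vtnfm" -> "mfntv" -> "fntv" -> "vtnf"
  "vqrtubntitrh" -> "hrtitnbutrqv" -> "rtitnbutrqv" -> "vqrtubntitr"
  "kjyjfbunpdf" -> "fdpnubfjyjk" -> "dpnubfjyjk" -> "kjyjfbunpd"
  "qwbm" -> "mbwq" -> "bwq" -> "qwb"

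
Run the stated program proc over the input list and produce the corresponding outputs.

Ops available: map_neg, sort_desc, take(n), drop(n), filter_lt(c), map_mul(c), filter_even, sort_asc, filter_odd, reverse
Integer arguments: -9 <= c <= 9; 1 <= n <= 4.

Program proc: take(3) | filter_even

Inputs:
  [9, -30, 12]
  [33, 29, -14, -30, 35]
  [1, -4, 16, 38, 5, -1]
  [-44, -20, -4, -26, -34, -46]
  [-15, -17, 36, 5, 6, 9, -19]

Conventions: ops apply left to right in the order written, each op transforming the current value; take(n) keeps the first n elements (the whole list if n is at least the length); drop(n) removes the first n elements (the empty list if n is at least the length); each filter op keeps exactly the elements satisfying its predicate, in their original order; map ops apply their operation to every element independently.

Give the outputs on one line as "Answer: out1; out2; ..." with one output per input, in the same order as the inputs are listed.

[-30, 12]; [-14]; [-4, 16]; [-44, -20, -4]; [36]

Execution, op by op:
  [9, -30, 12] -> [9, -30, 12] -> [-30, 12]
  [33, 29, -14, -30, 35] -> [33, 29, -14] -> [-14]
  [1, -4, 16, 38, 5, -1] -> [1, -4, 16] -> [-4, 16]
  [-44, -20, -4, -26, -34, -46] -> [-44, -20, -4] -> [-44, -20, -4]
  [-15, -17, 36, 5, 6, 9, -19] -> [-15, -17, 36] -> [36]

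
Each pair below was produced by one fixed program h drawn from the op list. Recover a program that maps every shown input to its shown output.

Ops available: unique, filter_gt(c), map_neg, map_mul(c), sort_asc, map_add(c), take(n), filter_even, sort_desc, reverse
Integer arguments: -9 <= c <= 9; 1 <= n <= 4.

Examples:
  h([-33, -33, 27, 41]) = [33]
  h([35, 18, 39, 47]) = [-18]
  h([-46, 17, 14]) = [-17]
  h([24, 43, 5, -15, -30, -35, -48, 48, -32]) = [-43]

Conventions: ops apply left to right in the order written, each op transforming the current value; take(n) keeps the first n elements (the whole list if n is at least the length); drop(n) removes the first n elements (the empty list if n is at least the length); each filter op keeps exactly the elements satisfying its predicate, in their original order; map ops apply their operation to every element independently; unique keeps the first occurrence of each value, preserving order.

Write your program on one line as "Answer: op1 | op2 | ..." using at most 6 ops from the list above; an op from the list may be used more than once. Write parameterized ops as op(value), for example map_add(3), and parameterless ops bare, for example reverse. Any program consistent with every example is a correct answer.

take(2) | map_neg | unique | reverse | take(1)

Check, running the answer program on each example:
  [-33, -33, 27, 41] -> [-33, -33] -> [33, 33] -> [33] -> [33] -> [33]
  [35, 18, 39, 47] -> [35, 18] -> [-35, -18] -> [-35, -18] -> [-18, -35] -> [-18]
  [-46, 17, 14] -> [-46, 17] -> [46, -17] -> [46, -17] -> [-17, 46] -> [-17]
  [24, 43, 5, -15, -30, -35, -48, 48, -32] -> [24, 43] -> [-24, -43] -> [-24, -43] -> [-43, -24] -> [-43]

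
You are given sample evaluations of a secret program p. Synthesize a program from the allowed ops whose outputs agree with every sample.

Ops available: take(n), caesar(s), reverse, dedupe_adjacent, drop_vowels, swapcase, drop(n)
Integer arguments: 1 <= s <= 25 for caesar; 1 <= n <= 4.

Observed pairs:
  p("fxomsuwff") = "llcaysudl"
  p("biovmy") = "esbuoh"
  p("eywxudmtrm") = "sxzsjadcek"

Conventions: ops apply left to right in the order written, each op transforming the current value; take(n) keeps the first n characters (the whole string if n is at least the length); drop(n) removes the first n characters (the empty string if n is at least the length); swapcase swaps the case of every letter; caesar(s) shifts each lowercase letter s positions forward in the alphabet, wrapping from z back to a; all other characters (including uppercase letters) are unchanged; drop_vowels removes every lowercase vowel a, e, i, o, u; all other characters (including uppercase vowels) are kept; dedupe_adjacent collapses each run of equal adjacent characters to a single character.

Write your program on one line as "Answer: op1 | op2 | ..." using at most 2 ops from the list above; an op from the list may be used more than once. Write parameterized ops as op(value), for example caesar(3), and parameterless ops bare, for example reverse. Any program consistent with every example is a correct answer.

caesar(6) | reverse

Check, running the answer program on each example:
  "fxomsuwff" -> "ldusyacll" -> "llcaysudl"
  "biovmy" -> "houbse" -> "esbuoh"
  "eywxudmtrm" -> "kecdajszxs" -> "sxzsjadcek"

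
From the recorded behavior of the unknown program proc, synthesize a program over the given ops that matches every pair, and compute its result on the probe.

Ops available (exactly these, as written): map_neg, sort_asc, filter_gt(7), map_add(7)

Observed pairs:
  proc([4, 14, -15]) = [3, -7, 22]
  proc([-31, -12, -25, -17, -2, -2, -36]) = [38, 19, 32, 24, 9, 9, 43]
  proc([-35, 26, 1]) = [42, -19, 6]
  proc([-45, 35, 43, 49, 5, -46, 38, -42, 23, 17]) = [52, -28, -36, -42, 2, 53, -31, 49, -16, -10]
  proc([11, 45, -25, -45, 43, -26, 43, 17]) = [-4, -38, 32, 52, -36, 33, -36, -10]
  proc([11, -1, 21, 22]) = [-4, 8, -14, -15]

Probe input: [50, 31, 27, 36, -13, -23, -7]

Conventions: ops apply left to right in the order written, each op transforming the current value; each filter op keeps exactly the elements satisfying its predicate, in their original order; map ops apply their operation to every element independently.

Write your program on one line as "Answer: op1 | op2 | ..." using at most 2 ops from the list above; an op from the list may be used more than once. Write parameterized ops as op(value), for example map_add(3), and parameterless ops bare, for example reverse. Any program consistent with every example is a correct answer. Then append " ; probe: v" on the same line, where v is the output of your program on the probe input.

map_neg | map_add(7) ; probe: [-43, -24, -20, -29, 20, 30, 14]

Check, running the answer program on each example:
  [4, 14, -15] -> [-4, -14, 15] -> [3, -7, 22]
  [-31, -12, -25, -17, -2, -2, -36] -> [31, 12, 25, 17, 2, 2, 36] -> [38, 19, 32, 24, 9, 9, 43]
  [-35, 26, 1] -> [35, -26, -1] -> [42, -19, 6]
  [-45, 35, 43, 49, 5, -46, 38, -42, 23, 17] -> [45, -35, -43, -49, -5, 46, -38, 42, -23, -17] -> [52, -28, -36, -42, 2, 53, -31, 49, -16, -10]
  [11, 45, -25, -45, 43, -26, 43, 17] -> [-11, -45, 25, 45, -43, 26, -43, -17] -> [-4, -38, 32, 52, -36, 33, -36, -10]
  [11, -1, 21, 22] -> [-11, 1, -21, -22] -> [-4, 8, -14, -15]
  probe: [50, 31, 27, 36, -13, -23, -7] -> [-50, -31, -27, -36, 13, 23, 7] -> [-43, -24, -20, -29, 20, 30, 14]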